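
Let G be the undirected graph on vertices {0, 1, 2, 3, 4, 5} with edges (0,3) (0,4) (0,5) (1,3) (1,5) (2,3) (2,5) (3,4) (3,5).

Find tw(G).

A width-2 tree decomposition is:
Bags: B1 = {1, 3, 5}  B2 = {2, 3, 5}  B3 = {0, 3, 5}  B4 = {0, 3, 4}
Tree: B1–B2, B1–B3, B3–B4
The largest bag has 3 vertices, giving width 2; this decomposition certifies tw(G) ≤ 2. Conversely, {0, 3, 4} is a clique of size 3, and the vertices of any clique must share a bag in every tree decomposition; so some bag has ≥ 3 vertices and tw(G) ≥ 2. Therefore the treewidth is 2.

2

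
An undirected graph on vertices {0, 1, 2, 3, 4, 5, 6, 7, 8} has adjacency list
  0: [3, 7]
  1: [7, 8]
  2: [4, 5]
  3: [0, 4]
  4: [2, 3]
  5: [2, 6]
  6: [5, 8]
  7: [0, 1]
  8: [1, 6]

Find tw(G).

2

A width-2 tree decomposition is:
Bags: B1 = {1, 7, 8}  B2 = {0, 7, 8}  B3 = {0, 3, 8}  B4 = {3, 4, 8}  B5 = {2, 4, 8}  B6 = {2, 5, 8}  B7 = {5, 6, 8}
Tree: B1–B2, B2–B3, B3–B4, B4–B5, B5–B6, B6–B7
The largest bag has 3 vertices, giving width 2; this decomposition certifies tw(G) ≤ 2. The edges 8–1–7–0–3–4–2–5–6–8 form a cycle, so G is not a tree and its treewidth is at least 2. The upper and lower bounds meet at 2, so that is the treewidth.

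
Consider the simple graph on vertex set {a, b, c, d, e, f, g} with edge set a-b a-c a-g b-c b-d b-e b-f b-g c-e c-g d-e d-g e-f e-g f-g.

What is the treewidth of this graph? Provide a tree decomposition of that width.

Every bag has size at most 4, so the width is 4 − 1 = 3 and tw(G) ≤ 3. Conversely, {b, d, e, g} is a clique of size 4, and the vertices of any clique must share a bag in every tree decomposition; so some bag has ≥ 4 vertices and tw(G) ≥ 3. Therefore the treewidth is 3.

Treewidth 3.
One optimal decomposition is:
Bags: B1 = {b, d, e, g}  B2 = {b, c, e, g}  B3 = {b, e, f, g}  B4 = {a, b, c, g}
Tree: B1–B2, B2–B3, B2–B4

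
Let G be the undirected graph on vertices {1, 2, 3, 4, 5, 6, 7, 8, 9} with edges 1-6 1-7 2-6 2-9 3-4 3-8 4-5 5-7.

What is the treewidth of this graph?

1

A width-1 tree decomposition is:
Bags: B1 = {2, 9}  B2 = {2, 6}  B3 = {1, 6}  B4 = {1, 7}  B5 = {5, 7}  B6 = {4, 5}  B7 = {3, 4}  B8 = {3, 8}
Tree: B1–B2, B2–B3, B3–B4, B4–B5, B5–B6, B6–B7, B7–B8
The largest bag has 2 vertices, giving width 1; this decomposition certifies tw(G) ≤ 1. Any graph with an edge has treewidth ≥ 1, and G has the edge 9–2. Hence tw(G) = 1 exactly.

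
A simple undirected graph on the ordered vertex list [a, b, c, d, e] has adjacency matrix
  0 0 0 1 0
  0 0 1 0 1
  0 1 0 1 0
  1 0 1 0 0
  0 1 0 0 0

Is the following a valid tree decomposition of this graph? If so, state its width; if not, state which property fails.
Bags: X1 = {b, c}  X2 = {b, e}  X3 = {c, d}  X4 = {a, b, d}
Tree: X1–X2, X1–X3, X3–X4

No — bags containing vertex b are not connected in the tree.

A tree decomposition must satisfy three properties: every vertex lies in some bag; for every edge, both endpoints lie together in some bag; and for every vertex, the bags containing it form a connected subtree. Here bags containing vertex b are not connected in the tree, so the decomposition is invalid.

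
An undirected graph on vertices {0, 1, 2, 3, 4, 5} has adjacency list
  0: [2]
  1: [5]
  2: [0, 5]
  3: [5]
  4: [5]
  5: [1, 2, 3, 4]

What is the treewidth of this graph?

A width-1 tree decomposition is:
Bags: B1 = {2, 5}  B2 = {1, 5}  B3 = {0, 2}  B4 = {3, 5}  B5 = {4, 5}
Tree: B1–B2, B1–B3, B2–B4, B4–B5
Each bag holds 2 vertices, so the decomposition has width 1, which upper-bounds the treewidth. Any graph with an edge has treewidth ≥ 1, and G has the edge 5–2. The upper and lower bounds meet at 1, so that is the treewidth.

1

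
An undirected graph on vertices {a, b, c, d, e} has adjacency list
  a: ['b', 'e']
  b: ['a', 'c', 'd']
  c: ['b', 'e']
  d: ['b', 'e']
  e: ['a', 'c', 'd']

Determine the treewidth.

2

A width-2 tree decomposition is:
Bags: B1 = {b, d, e}  B2 = {a, b, e}  B3 = {b, c, e}
Tree: B1–B2, B2–B3
The largest bag has 3 vertices, giving width 2; this decomposition certifies tw(G) ≤ 2. Since b–d–e–a–b is a cycle in G, G is not acyclic. Forests are exactly the graphs of treewidth ≤ 1, so tw(G) ≥ 2. Hence tw(G) = 2 exactly.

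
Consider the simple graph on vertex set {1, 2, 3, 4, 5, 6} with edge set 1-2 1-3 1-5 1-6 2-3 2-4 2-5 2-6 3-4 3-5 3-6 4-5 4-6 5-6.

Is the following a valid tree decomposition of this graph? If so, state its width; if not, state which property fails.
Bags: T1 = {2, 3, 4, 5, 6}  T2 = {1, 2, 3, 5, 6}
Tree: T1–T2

Every vertex of G appears in some bag (union = {1, 2, 3, 4, 5, 6}); every edge is covered by a bag; and for each vertex v the set of bags containing v is connected in the bag tree. The decomposition is therefore valid. The largest bag has 5 vertices, so the width is 4.

Yes; width 4.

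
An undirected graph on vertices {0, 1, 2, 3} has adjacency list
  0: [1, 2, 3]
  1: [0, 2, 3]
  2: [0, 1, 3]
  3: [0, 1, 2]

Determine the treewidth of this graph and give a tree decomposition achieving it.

With just one bag of size 4, the width is 4 − 1 = 3, so tw(G) ≤ 3. Conversely, {0, 1, 2, 3} is a clique of size 4, and the vertices of any clique must share a bag in every tree decomposition; so some bag has ≥ 4 vertices and tw(G) ≥ 3. Hence tw(G) = 3 exactly.

Treewidth 3.
One such decomposition:
Bags: B1 = {0, 1, 2, 3}
Tree: (single bag)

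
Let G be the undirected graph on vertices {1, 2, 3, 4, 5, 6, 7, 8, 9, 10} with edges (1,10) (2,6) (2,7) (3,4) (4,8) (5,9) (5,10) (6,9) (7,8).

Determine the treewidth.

A width-1 tree decomposition is:
Bags: B1 = {1, 10}  B2 = {5, 10}  B3 = {5, 9}  B4 = {6, 9}  B5 = {2, 6}  B6 = {2, 7}  B7 = {7, 8}  B8 = {4, 8}  B9 = {3, 4}
Tree: B1–B2, B2–B3, B3–B4, B4–B5, B5–B6, B6–B7, B7–B8, B8–B9
The largest bag has 2 vertices, giving width 1; this decomposition certifies tw(G) ≤ 1. G has an edge, so its treewidth is at least 1. Therefore the treewidth is 1.

1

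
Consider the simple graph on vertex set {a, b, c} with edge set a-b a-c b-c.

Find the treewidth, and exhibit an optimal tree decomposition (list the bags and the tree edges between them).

Treewidth 2.
Bags: B1 = {a, b, c}
Tree: (single bag)

With just one bag of size 3, the width is 3 − 1 = 2, so tw(G) ≤ 2. For the lower bound, the 3 vertices {a, b, c} are pairwise adjacent, and any tree decomposition puts a clique entirely inside one bag — forcing width ≥ 2. Combining the bounds, tw(G) = 2.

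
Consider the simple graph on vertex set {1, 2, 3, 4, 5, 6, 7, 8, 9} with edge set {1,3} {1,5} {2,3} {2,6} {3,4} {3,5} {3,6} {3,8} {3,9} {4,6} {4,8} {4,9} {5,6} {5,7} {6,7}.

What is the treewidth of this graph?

2

A width-2 tree decomposition is:
Bags: B1 = {3, 4, 8}  B2 = {3, 4, 9}  B3 = {3, 4, 6}  B4 = {3, 5, 6}  B5 = {5, 6, 7}  B6 = {1, 3, 5}  B7 = {2, 3, 6}
Tree: B1–B2, B1–B3, B3–B4, B4–B5, B4–B6, B4–B7
The largest bag has 3 vertices, giving width 2; this decomposition certifies tw(G) ≤ 2. Conversely, {1, 3, 5} is a clique of size 3, and the vertices of any clique must share a bag in every tree decomposition; so some bag has ≥ 3 vertices and tw(G) ≥ 2. The upper and lower bounds meet at 2, so that is the treewidth.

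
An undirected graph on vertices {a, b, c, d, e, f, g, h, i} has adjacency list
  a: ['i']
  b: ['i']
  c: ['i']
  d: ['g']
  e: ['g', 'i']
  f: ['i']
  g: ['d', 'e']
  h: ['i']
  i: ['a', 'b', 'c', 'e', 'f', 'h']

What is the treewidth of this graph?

A width-1 tree decomposition is:
Bags: B1 = {e, i}  B2 = {h, i}  B3 = {b, i}  B4 = {e, g}  B5 = {f, i}  B6 = {d, g}  B7 = {a, i}  B8 = {c, i}
Tree: B1–B2, B2–B3, B1–B4, B2–B5, B4–B6, B1–B7, B7–B8
The largest bag has 2 vertices, giving width 1; this decomposition certifies tw(G) ≤ 1. Since G has at least one edge (e.g. i–e), it is not an edgeless graph, so tw(G) ≥ 1. Therefore the treewidth is 1.

1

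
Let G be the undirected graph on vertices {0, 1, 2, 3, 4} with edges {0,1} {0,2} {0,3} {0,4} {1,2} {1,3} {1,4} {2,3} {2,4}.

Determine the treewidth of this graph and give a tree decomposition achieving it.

Each bag holds 4 vertices, so the decomposition has width 3, which upper-bounds the treewidth. Conversely, {0, 1, 2, 3} is a clique of size 4, and the vertices of any clique must share a bag in every tree decomposition; so some bag has ≥ 4 vertices and tw(G) ≥ 3. Therefore the treewidth is 3.

Treewidth 3.
Bags: B1 = {0, 1, 2, 4}  B2 = {0, 1, 2, 3}
Tree: B1–B2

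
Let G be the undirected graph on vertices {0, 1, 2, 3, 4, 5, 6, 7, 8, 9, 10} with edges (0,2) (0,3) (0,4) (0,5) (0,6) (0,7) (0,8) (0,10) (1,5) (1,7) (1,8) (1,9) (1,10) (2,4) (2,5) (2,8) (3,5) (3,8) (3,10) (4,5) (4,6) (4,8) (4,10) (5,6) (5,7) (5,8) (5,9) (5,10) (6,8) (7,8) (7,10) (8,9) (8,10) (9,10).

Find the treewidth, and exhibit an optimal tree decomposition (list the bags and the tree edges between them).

The largest bag has 5 vertices, giving width 4; this decomposition certifies tw(G) ≤ 4. On the other hand G contains the 5-clique {0, 3, 5, 8, 10}. A clique must lie in a single bag of any decomposition, so no decomposition can have width below 4. Therefore the treewidth is 4.

Treewidth 4.
One such decomposition:
Bags: B1 = {0, 3, 5, 8, 10}  B2 = {0, 4, 5, 8, 10}  B3 = {0, 5, 7, 8, 10}  B4 = {0, 2, 4, 5, 8}  B5 = {1, 5, 7, 8, 10}  B6 = {0, 4, 5, 6, 8}  B7 = {1, 5, 8, 9, 10}
Tree: B1–B2, B1–B3, B2–B4, B3–B5, B4–B6, B5–B7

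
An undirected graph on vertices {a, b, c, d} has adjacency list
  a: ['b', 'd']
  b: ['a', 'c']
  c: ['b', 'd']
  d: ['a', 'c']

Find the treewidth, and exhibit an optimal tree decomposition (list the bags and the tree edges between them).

Every bag has size at most 3, so the width is 3 − 1 = 2 and tw(G) ≤ 2. The edges d–a–b–c–d form a cycle, so G is not a tree and its treewidth is at least 2. Combining the bounds, tw(G) = 2.

Treewidth 2.
One optimal decomposition is:
Bags: B1 = {a, b, d}  B2 = {b, c, d}
Tree: B1–B2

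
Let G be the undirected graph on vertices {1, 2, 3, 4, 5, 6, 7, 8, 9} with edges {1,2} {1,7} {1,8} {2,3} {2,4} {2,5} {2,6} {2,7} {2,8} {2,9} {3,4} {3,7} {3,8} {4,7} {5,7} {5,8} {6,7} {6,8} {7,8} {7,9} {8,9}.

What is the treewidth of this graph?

3

A width-3 tree decomposition is:
Bags: B1 = {1, 2, 7, 8}  B2 = {2, 6, 7, 8}  B3 = {2, 3, 7, 8}  B4 = {2, 5, 7, 8}  B5 = {2, 7, 8, 9}  B6 = {2, 3, 4, 7}
Tree: B1–B2, B2–B3, B2–B4, B4–B5, B3–B6
The largest bag has 4 vertices, giving width 3; this decomposition certifies tw(G) ≤ 3. For the lower bound, the 4 vertices {1, 2, 7, 8} are pairwise adjacent, and any tree decomposition puts a clique entirely inside one bag — forcing width ≥ 3. Hence tw(G) = 3 exactly.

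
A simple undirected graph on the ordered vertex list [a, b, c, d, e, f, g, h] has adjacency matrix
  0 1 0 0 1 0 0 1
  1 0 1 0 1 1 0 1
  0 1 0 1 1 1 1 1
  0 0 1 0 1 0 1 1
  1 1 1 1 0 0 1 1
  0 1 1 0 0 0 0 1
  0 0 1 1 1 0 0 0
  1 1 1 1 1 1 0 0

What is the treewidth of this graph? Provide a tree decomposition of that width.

Each bag holds 4 vertices, so the decomposition has width 3, which upper-bounds the treewidth. On the other hand G contains the 4-clique {c, d, e, g}. A clique must lie in a single bag of any decomposition, so no decomposition can have width below 3. The upper and lower bounds meet at 3, so that is the treewidth.

Treewidth 3.
One optimal decomposition is:
Bags: B1 = {c, d, e, g}  B2 = {c, d, e, h}  B3 = {b, c, e, h}  B4 = {b, c, f, h}  B5 = {a, b, e, h}
Tree: B1–B2, B2–B3, B3–B4, B3–B5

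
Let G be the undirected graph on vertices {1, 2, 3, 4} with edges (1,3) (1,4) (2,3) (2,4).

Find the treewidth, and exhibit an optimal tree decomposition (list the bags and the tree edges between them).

The largest bag has 3 vertices, giving width 2; this decomposition certifies tw(G) ≤ 2. For the lower bound, G contains the cycle 2–4–1–3–2, so G is not a forest; only forests have treewidth ≤ 1, hence tw(G) ≥ 2. Therefore the treewidth is 2.

Treewidth 2.
One optimal decomposition is:
Bags: B1 = {1, 2, 4}  B2 = {1, 2, 3}
Tree: B1–B2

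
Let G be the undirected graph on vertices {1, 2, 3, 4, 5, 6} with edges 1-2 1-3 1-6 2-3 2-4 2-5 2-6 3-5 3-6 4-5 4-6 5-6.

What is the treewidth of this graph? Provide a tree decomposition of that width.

The largest bag has 4 vertices, giving width 3; this decomposition certifies tw(G) ≤ 3. For the lower bound, the 4 vertices {1, 2, 3, 6} are pairwise adjacent, and any tree decomposition puts a clique entirely inside one bag — forcing width ≥ 3. Therefore the treewidth is 3.

Treewidth 3.
One optimal decomposition is:
Bags: B1 = {1, 2, 3, 6}  B2 = {2, 3, 5, 6}  B3 = {2, 4, 5, 6}
Tree: B1–B2, B2–B3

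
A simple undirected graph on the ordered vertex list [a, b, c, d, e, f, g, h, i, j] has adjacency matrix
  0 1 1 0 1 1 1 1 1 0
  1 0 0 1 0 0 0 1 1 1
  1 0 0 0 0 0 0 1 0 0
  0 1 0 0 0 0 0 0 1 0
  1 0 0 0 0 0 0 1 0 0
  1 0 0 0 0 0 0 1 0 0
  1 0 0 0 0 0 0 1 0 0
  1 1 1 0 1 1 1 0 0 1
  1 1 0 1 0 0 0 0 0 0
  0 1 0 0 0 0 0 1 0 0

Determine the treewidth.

2

A width-2 tree decomposition is:
Bags: B1 = {a, g, h}  B2 = {a, b, h}  B3 = {a, c, h}  B4 = {a, e, h}  B5 = {b, h, j}  B6 = {a, f, h}  B7 = {a, b, i}  B8 = {b, d, i}
Tree: B1–B2, B1–B3, B1–B4, B2–B5, B3–B6, B2–B7, B7–B8
The largest bag has 3 vertices, giving width 2; this decomposition certifies tw(G) ≤ 2. On the other hand G contains the 3-clique {b, d, i}. A clique must lie in a single bag of any decomposition, so no decomposition can have width below 2. Therefore the treewidth is 2.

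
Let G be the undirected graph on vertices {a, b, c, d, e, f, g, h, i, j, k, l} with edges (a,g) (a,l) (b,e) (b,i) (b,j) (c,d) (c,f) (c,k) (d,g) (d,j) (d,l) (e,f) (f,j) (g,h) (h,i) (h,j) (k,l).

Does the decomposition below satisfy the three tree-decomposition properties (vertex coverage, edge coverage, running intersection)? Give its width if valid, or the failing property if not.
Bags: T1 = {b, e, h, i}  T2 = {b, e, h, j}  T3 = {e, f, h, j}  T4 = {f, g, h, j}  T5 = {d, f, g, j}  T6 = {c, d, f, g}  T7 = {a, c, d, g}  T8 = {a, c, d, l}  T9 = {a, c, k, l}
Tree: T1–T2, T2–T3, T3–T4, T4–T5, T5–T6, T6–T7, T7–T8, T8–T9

Every vertex of G appears in some bag (union = {a, b, c, d, e, f, g, h, i, j, k, l}); every edge is covered by a bag; and for each vertex v the set of bags containing v is connected in the bag tree. The decomposition is therefore valid. The largest bag has 4 vertices, so the width is 3.

Yes; width 3.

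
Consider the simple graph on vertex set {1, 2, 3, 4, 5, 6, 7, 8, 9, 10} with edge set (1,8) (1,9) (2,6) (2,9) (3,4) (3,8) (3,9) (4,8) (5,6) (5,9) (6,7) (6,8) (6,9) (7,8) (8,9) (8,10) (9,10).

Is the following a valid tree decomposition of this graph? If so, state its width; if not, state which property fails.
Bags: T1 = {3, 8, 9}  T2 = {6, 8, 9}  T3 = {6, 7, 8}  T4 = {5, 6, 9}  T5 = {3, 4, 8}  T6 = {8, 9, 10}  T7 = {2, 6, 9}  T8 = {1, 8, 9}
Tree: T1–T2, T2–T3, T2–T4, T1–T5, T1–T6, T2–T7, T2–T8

Yes; width 2.

Vertex coverage: the bags together contain {1, 2, 3, 4, 5, 6, 7, 8, 9, 10}, the full vertex set. Edge coverage: each edge of G has both endpoints in at least one bag. Running intersection: for every vertex, the bags containing it form a connected subtree. All three properties hold, so this is a valid tree decomposition of width max|bag| − 1 = 2, and hence tw(G) ≤ 2.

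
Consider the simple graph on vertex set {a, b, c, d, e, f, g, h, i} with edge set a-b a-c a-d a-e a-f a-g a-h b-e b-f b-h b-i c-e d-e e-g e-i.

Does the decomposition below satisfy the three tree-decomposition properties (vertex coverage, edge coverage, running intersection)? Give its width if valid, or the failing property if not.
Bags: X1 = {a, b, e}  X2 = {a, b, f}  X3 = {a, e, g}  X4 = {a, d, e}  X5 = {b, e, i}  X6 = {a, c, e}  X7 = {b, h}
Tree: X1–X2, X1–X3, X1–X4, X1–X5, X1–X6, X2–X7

A tree decomposition must satisfy three properties: every vertex lies in some bag; for every edge, both endpoints lie together in some bag; and for every vertex, the bags containing it form a connected subtree. Here edge (a,h) lies in no bag, so the decomposition is invalid.

No — edge (a,h) lies in no bag.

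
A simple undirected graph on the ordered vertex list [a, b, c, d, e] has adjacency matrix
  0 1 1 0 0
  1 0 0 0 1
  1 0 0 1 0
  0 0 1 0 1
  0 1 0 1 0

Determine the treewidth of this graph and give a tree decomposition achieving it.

Treewidth 2.
One optimal decomposition is:
Bags: B1 = {c, d, e}  B2 = {a, c, e}  B3 = {a, b, e}
Tree: B1–B2, B2–B3

The largest bag has 3 vertices, giving width 2; this decomposition certifies tw(G) ≤ 2. Since e–d–c–a–b–e is a cycle in G, G is not acyclic. Forests are exactly the graphs of treewidth ≤ 1, so tw(G) ≥ 2. Combining the bounds, tw(G) = 2.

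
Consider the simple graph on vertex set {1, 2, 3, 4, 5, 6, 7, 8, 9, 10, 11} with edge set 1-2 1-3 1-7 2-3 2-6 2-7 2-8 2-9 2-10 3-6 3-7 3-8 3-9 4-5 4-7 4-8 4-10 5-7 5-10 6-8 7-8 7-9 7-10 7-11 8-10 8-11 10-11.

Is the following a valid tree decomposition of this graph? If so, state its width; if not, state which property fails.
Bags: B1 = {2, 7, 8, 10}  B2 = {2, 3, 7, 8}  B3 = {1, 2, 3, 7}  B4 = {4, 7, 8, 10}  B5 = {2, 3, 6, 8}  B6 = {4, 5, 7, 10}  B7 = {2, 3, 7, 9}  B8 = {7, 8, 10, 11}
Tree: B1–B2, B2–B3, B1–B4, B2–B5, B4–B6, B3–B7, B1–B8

Yes; width 3.

Vertex coverage: the bags together contain {1, 2, 3, 4, 5, 6, 7, 8, 9, 10, 11}, the full vertex set. Edge coverage: each edge of G has both endpoints in at least one bag. Running intersection: for every vertex, the bags containing it form a connected subtree. All three properties hold, so this is a valid tree decomposition of width max|bag| − 1 = 3, and hence tw(G) ≤ 3.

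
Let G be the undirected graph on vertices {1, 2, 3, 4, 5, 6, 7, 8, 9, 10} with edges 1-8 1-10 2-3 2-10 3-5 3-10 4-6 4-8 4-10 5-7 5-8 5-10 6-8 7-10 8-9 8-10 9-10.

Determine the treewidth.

A width-2 tree decomposition is:
Bags: B1 = {1, 8, 10}  B2 = {5, 8, 10}  B3 = {3, 5, 10}  B4 = {4, 8, 10}  B5 = {2, 3, 10}  B6 = {5, 7, 10}  B7 = {4, 6, 8}  B8 = {8, 9, 10}
Tree: B1–B2, B2–B3, B2–B4, B3–B5, B3–B6, B4–B7, B2–B8
Each bag holds 3 vertices, so the decomposition has width 2, which upper-bounds the treewidth. For the lower bound, the 3 vertices {1, 8, 10} are pairwise adjacent, and any tree decomposition puts a clique entirely inside one bag — forcing width ≥ 2. Therefore the treewidth is 2.

2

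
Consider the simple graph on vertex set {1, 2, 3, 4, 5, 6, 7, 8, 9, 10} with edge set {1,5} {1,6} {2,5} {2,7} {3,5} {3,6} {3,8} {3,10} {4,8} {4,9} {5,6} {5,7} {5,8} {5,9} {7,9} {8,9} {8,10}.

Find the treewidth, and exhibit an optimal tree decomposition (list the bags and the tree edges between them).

The largest bag has 3 vertices, giving width 2; this decomposition certifies tw(G) ≤ 2. For the lower bound, the 3 vertices {3, 8, 10} are pairwise adjacent, and any tree decomposition puts a clique entirely inside one bag — forcing width ≥ 2. The upper and lower bounds meet at 2, so that is the treewidth.

Treewidth 2.
One optimal decomposition is:
Bags: B1 = {5, 8, 9}  B2 = {3, 5, 8}  B3 = {5, 7, 9}  B4 = {3, 5, 6}  B5 = {1, 5, 6}  B6 = {4, 8, 9}  B7 = {3, 8, 10}  B8 = {2, 5, 7}
Tree: B1–B2, B1–B3, B2–B4, B4–B5, B1–B6, B2–B7, B3–B8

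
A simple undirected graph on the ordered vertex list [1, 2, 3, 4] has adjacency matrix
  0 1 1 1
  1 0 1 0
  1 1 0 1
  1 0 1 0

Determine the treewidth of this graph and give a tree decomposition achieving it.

Treewidth 2.
One optimal decomposition is:
Bags: B1 = {1, 2, 3}  B2 = {1, 3, 4}
Tree: B1–B2

The largest bag has 3 vertices, giving width 2; this decomposition certifies tw(G) ≤ 2. On the other hand G contains the 3-clique {1, 2, 3}. A clique must lie in a single bag of any decomposition, so no decomposition can have width below 2. The upper and lower bounds meet at 2, so that is the treewidth.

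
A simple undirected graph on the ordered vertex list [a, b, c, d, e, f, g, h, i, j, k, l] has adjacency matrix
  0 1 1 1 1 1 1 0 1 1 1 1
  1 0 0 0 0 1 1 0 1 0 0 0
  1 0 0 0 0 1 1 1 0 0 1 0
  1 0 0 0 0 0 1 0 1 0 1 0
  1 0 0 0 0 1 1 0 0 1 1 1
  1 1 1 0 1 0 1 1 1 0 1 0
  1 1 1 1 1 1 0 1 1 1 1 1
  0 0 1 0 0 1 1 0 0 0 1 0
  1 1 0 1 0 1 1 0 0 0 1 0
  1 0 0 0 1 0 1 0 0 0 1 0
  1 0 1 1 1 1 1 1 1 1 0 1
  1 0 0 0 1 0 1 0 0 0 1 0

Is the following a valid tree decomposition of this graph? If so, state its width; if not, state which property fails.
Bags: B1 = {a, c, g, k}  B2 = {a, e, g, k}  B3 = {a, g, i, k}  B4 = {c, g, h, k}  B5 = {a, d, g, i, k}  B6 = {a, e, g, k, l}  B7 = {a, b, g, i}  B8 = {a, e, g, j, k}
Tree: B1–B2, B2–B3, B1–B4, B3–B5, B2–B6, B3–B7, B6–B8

A tree decomposition must satisfy three properties: every vertex lies in some bag; for every edge, both endpoints lie together in some bag; and for every vertex, the bags containing it form a connected subtree. Here vertex f appears in no bag, so the decomposition is invalid.

No — vertex f appears in no bag.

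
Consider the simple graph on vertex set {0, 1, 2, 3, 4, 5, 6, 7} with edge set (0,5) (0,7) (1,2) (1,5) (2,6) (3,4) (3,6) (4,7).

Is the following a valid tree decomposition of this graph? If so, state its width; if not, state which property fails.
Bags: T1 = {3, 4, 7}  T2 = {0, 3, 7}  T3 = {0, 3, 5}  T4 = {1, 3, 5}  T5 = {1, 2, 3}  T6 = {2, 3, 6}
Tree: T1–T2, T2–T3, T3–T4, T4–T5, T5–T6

Vertex coverage: the bags together contain {0, 1, 2, 3, 4, 5, 6, 7}, the full vertex set. Edge coverage: each edge of G has both endpoints in at least one bag. Running intersection: for every vertex, the bags containing it form a connected subtree. All three properties hold, so this is a valid tree decomposition of width max|bag| − 1 = 2, and hence tw(G) ≤ 2.

Yes; width 2.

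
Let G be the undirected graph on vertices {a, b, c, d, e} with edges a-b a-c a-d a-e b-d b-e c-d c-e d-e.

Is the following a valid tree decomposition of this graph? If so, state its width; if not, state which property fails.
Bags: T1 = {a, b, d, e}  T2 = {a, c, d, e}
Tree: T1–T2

Vertex coverage: the bags together contain {a, b, c, d, e}, the full vertex set. Edge coverage: each edge of G has both endpoints in at least one bag. Running intersection: for every vertex, the bags containing it form a connected subtree. All three properties hold, so this is a valid tree decomposition of width max|bag| − 1 = 3, and hence tw(G) ≤ 3.

Yes; width 3.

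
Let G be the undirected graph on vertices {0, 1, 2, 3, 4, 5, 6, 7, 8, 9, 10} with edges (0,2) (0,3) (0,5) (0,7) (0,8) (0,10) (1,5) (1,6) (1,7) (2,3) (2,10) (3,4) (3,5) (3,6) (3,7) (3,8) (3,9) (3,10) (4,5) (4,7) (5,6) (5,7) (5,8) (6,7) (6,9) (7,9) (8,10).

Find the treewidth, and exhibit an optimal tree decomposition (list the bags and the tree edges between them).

Treewidth 3.
One such decomposition:
Bags: B1 = {1, 5, 6, 7}  B2 = {3, 5, 6, 7}  B3 = {0, 3, 5, 7}  B4 = {0, 3, 5, 8}  B5 = {3, 6, 7, 9}  B6 = {3, 4, 5, 7}  B7 = {0, 3, 8, 10}  B8 = {0, 2, 3, 10}
Tree: B1–B2, B2–B3, B3–B4, B2–B5, B3–B6, B4–B7, B7–B8

Each bag holds 4 vertices, so the decomposition has width 3, which upper-bounds the treewidth. Conversely, {1, 5, 6, 7} is a clique of size 4, and the vertices of any clique must share a bag in every tree decomposition; so some bag has ≥ 4 vertices and tw(G) ≥ 3. The upper and lower bounds meet at 3, so that is the treewidth.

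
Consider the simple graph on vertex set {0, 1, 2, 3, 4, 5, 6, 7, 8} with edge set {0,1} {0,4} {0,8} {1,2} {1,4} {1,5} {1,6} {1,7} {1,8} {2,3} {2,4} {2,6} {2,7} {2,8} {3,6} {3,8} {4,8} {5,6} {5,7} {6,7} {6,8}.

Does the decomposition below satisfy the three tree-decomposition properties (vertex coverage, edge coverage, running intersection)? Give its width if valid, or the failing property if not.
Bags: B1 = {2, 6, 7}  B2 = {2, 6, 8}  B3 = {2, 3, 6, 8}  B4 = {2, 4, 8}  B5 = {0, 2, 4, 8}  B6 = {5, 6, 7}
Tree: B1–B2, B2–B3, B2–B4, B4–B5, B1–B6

A tree decomposition must satisfy three properties: every vertex lies in some bag; for every edge, both endpoints lie together in some bag; and for every vertex, the bags containing it form a connected subtree. Here vertex 1 appears in no bag, so the decomposition is invalid.

No — vertex 1 appears in no bag.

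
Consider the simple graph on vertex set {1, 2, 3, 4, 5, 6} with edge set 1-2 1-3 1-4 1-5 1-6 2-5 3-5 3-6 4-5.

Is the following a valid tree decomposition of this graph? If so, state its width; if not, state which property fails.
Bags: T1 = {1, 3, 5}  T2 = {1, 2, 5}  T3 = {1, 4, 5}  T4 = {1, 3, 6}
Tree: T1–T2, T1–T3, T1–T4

Checking the three conditions: (i) the bags cover all of {1, 2, 3, 4, 5, 6}; (ii) for each edge, some bag contains both endpoints; (iii) the bags containing any fixed vertex form a subtree. All hold, so the decomposition is valid with width 3 − 1 = 2.

Yes; width 2.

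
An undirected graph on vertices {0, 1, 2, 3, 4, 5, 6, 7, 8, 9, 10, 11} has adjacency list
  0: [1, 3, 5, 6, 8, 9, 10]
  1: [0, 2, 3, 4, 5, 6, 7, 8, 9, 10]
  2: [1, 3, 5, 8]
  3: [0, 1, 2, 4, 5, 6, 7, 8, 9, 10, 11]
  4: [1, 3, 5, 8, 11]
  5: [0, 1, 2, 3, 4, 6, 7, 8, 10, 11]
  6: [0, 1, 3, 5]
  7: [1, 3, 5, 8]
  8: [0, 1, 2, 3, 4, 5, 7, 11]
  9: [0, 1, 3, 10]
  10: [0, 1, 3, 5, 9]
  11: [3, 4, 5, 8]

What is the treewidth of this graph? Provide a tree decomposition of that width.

Each bag holds 5 vertices, so the decomposition has width 4, which upper-bounds the treewidth. On the other hand G contains the 5-clique {0, 1, 3, 9, 10}. A clique must lie in a single bag of any decomposition, so no decomposition can have width below 4. Combining the bounds, tw(G) = 4.

Treewidth 4.
Bags: B1 = {1, 3, 5, 7, 8}  B2 = {0, 1, 3, 5, 8}  B3 = {0, 1, 3, 5, 10}  B4 = {0, 1, 3, 9, 10}  B5 = {1, 3, 4, 5, 8}  B6 = {1, 2, 3, 5, 8}  B7 = {3, 4, 5, 8, 11}  B8 = {0, 1, 3, 5, 6}
Tree: B1–B2, B2–B3, B3–B4, B2–B5, B5–B6, B5–B7, B3–B8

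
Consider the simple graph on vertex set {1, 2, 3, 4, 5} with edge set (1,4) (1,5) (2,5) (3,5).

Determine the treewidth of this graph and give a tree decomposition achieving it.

Treewidth 1.
One optimal decomposition is:
Bags: B1 = {1, 5}  B2 = {1, 4}  B3 = {3, 5}  B4 = {2, 5}
Tree: B1–B2, B1–B3, B1–B4

Every bag has size at most 2, so the width is 2 − 1 = 1 and tw(G) ≤ 1. G has an edge, so its treewidth is at least 1. The upper and lower bounds meet at 1, so that is the treewidth.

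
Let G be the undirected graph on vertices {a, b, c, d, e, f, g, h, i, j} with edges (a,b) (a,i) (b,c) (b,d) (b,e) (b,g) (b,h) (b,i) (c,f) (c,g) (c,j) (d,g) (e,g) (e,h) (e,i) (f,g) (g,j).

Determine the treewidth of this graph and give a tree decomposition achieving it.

The largest bag has 3 vertices, giving width 2; this decomposition certifies tw(G) ≤ 2. On the other hand G contains the 3-clique {c, g, j}. A clique must lie in a single bag of any decomposition, so no decomposition can have width below 2. Combining the bounds, tw(G) = 2.

Treewidth 2.
One such decomposition:
Bags: B1 = {b, e, h}  B2 = {b, e, g}  B3 = {b, e, i}  B4 = {a, b, i}  B5 = {b, d, g}  B6 = {b, c, g}  B7 = {c, g, j}  B8 = {c, f, g}
Tree: B1–B2, B1–B3, B3–B4, B2–B5, B2–B6, B6–B7, B7–B8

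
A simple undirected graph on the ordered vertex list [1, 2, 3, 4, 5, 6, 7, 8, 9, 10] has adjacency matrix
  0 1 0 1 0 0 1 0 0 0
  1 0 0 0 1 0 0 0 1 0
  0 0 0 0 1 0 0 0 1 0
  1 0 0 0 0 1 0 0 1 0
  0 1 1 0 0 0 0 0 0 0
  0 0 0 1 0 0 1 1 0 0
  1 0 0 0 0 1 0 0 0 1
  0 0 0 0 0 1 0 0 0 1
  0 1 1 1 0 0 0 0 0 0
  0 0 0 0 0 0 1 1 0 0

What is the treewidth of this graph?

A width-2 tree decomposition is:
Bags: B1 = {3, 5, 9}  B2 = {2, 5, 9}  B3 = {2, 4, 9}  B4 = {1, 2, 4}  B5 = {1, 4, 6}  B6 = {1, 6, 7}  B7 = {6, 7, 8}  B8 = {7, 8, 10}
Tree: B1–B2, B2–B3, B3–B4, B4–B5, B5–B6, B6–B7, B7–B8
Each bag holds 3 vertices, so the decomposition has width 2, which upper-bounds the treewidth. For the lower bound, G contains the cycle 3–5–2–9–3, so G is not a forest; only forests have treewidth ≤ 1, hence tw(G) ≥ 2. Combining the bounds, tw(G) = 2.

2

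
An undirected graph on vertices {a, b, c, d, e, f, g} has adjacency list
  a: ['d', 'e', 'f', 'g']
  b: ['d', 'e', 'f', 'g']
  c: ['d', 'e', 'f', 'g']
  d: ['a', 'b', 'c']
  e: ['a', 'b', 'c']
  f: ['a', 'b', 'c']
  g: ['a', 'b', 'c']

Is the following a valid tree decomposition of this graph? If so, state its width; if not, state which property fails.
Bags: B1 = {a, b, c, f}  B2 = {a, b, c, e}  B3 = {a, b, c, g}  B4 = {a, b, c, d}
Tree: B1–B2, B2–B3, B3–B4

Vertex coverage: the bags together contain {a, b, c, d, e, f, g}, the full vertex set. Edge coverage: each edge of G has both endpoints in at least one bag. Running intersection: for every vertex, the bags containing it form a connected subtree. All three properties hold, so this is a valid tree decomposition of width max|bag| − 1 = 3, and hence tw(G) ≤ 3.

Yes; width 3.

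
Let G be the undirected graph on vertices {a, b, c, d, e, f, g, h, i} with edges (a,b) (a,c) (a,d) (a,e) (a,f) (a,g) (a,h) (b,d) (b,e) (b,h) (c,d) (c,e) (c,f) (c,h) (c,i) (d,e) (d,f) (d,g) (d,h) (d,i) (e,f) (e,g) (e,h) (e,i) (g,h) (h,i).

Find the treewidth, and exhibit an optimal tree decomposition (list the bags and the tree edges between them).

Every bag has size at most 5, so the width is 5 − 1 = 4 and tw(G) ≤ 4. Conversely, {a, d, e, g, h} is a clique of size 5, and the vertices of any clique must share a bag in every tree decomposition; so some bag has ≥ 5 vertices and tw(G) ≥ 4. The upper and lower bounds meet at 4, so that is the treewidth.

Treewidth 4.
One such decomposition:
Bags: B1 = {a, b, d, e, h}  B2 = {a, c, d, e, h}  B3 = {c, d, e, h, i}  B4 = {a, d, e, g, h}  B5 = {a, c, d, e, f}
Tree: B1–B2, B2–B3, B2–B4, B2–B5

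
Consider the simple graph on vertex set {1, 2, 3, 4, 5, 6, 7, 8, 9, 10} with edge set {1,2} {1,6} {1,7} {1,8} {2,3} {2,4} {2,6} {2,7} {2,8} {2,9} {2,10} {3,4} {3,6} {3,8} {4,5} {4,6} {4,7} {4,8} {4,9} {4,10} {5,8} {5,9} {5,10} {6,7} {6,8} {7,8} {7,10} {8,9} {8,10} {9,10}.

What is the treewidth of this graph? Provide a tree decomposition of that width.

Treewidth 4.
One such decomposition:
Bags: B1 = {1, 2, 6, 7, 8}  B2 = {2, 4, 6, 7, 8}  B3 = {2, 4, 7, 8, 10}  B4 = {2, 3, 4, 6, 8}  B5 = {2, 4, 8, 9, 10}  B6 = {4, 5, 8, 9, 10}
Tree: B1–B2, B2–B3, B2–B4, B3–B5, B5–B6

Every bag has size at most 5, so the width is 5 − 1 = 4 and tw(G) ≤ 4. On the other hand G contains the 5-clique {1, 2, 6, 7, 8}. A clique must lie in a single bag of any decomposition, so no decomposition can have width below 4. Therefore the treewidth is 4.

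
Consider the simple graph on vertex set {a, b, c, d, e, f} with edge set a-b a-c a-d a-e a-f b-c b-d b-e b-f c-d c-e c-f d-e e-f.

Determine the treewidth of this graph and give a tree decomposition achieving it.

The largest bag has 5 vertices, giving width 4; this decomposition certifies tw(G) ≤ 4. On the other hand G contains the 5-clique {a, b, c, d, e}. A clique must lie in a single bag of any decomposition, so no decomposition can have width below 4. The upper and lower bounds meet at 4, so that is the treewidth.

Treewidth 4.
One such decomposition:
Bags: B1 = {a, b, c, d, e}  B2 = {a, b, c, e, f}
Tree: B1–B2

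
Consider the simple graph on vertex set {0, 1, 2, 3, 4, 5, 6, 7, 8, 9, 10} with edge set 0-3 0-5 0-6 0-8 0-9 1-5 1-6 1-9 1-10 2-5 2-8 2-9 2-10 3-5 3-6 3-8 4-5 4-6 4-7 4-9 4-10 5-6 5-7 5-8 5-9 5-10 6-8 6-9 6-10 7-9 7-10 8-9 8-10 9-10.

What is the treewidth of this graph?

4

A width-4 tree decomposition is:
Bags: B1 = {5, 6, 8, 9, 10}  B2 = {0, 5, 6, 8, 9}  B3 = {2, 5, 8, 9, 10}  B4 = {4, 5, 6, 9, 10}  B5 = {4, 5, 7, 9, 10}  B6 = {1, 5, 6, 9, 10}  B7 = {0, 3, 5, 6, 8}
Tree: B1–B2, B1–B3, B1–B4, B4–B5, B4–B6, B2–B7
Each bag holds 5 vertices, so the decomposition has width 4, which upper-bounds the treewidth. For the lower bound, the 5 vertices {0, 5, 6, 8, 9} are pairwise adjacent, and any tree decomposition puts a clique entirely inside one bag — forcing width ≥ 4. Therefore the treewidth is 4.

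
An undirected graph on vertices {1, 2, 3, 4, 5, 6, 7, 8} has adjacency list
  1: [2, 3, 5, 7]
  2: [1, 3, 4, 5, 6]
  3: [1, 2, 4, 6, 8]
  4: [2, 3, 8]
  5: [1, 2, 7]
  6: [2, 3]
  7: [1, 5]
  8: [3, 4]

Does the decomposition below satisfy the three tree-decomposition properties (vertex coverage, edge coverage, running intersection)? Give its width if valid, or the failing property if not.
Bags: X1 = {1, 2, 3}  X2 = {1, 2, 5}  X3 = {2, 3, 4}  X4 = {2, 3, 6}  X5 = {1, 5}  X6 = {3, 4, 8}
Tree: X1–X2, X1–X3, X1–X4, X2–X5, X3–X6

No — vertex 7 appears in no bag.

A tree decomposition must satisfy three properties: every vertex lies in some bag; for every edge, both endpoints lie together in some bag; and for every vertex, the bags containing it form a connected subtree. Here vertex 7 appears in no bag, so the decomposition is invalid.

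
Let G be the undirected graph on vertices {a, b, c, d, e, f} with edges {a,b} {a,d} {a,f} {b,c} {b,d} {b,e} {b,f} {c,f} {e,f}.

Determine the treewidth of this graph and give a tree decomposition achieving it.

Treewidth 2.
Bags: B1 = {b, c, f}  B2 = {a, b, f}  B3 = {b, e, f}  B4 = {a, b, d}
Tree: B1–B2, B2–B3, B2–B4

Every bag has size at most 3, so the width is 3 − 1 = 2 and tw(G) ≤ 2. Conversely, {a, b, d} is a clique of size 3, and the vertices of any clique must share a bag in every tree decomposition; so some bag has ≥ 3 vertices and tw(G) ≥ 2. The upper and lower bounds meet at 2, so that is the treewidth.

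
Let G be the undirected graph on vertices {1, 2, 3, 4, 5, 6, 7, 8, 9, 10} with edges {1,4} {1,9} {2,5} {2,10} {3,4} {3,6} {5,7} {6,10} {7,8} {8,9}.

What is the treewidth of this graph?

A width-2 tree decomposition is:
Bags: B1 = {3, 4, 6}  B2 = {1, 4, 6}  B3 = {1, 6, 9}  B4 = {6, 8, 9}  B5 = {6, 7, 8}  B6 = {5, 6, 7}  B7 = {2, 5, 6}  B8 = {2, 6, 10}
Tree: B1–B2, B2–B3, B3–B4, B4–B5, B5–B6, B6–B7, B7–B8
The largest bag has 3 vertices, giving width 2; this decomposition certifies tw(G) ≤ 2. Since 6–3–4–1–9–8–7–5–2–10–6 is a cycle in G, G is not acyclic. Forests are exactly the graphs of treewidth ≤ 1, so tw(G) ≥ 2. The upper and lower bounds meet at 2, so that is the treewidth.

2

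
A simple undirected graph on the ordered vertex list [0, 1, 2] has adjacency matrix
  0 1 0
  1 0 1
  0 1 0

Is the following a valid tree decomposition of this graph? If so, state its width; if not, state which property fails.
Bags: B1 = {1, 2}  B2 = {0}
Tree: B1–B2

A tree decomposition must satisfy three properties: every vertex lies in some bag; for every edge, both endpoints lie together in some bag; and for every vertex, the bags containing it form a connected subtree. Here edge (1,0) lies in no bag, so the decomposition is invalid.

No — edge (1,0) lies in no bag.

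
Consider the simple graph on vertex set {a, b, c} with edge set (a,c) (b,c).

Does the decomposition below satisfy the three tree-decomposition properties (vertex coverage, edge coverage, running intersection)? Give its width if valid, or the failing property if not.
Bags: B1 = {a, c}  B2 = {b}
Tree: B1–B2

No — edge (c,b) lies in no bag.

A tree decomposition must satisfy three properties: every vertex lies in some bag; for every edge, both endpoints lie together in some bag; and for every vertex, the bags containing it form a connected subtree. Here edge (c,b) lies in no bag, so the decomposition is invalid.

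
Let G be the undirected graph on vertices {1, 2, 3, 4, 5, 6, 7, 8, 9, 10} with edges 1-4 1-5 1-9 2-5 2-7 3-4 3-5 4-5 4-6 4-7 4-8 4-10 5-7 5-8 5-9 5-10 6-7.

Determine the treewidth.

2

A width-2 tree decomposition is:
Bags: B1 = {1, 4, 5}  B2 = {4, 5, 10}  B3 = {4, 5, 7}  B4 = {1, 5, 9}  B5 = {4, 5, 8}  B6 = {4, 6, 7}  B7 = {2, 5, 7}  B8 = {3, 4, 5}
Tree: B1–B2, B1–B3, B1–B4, B3–B5, B3–B6, B3–B7, B1–B8
Each bag holds 3 vertices, so the decomposition has width 2, which upper-bounds the treewidth. For the lower bound, the 3 vertices {1, 5, 9} are pairwise adjacent, and any tree decomposition puts a clique entirely inside one bag — forcing width ≥ 2. Combining the bounds, tw(G) = 2.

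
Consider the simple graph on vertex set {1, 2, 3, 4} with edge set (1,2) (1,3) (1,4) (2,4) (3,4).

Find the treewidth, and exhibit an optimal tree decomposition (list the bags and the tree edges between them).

Treewidth 2.
One optimal decomposition is:
Bags: B1 = {1, 2, 4}  B2 = {1, 3, 4}
Tree: B1–B2

Each bag holds 3 vertices, so the decomposition has width 2, which upper-bounds the treewidth. On the other hand G contains the 3-clique {1, 2, 4}. A clique must lie in a single bag of any decomposition, so no decomposition can have width below 2. The upper and lower bounds meet at 2, so that is the treewidth.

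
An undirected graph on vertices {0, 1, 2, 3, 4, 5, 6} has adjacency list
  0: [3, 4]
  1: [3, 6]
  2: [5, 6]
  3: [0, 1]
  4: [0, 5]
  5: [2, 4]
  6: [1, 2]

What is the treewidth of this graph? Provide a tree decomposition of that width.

Treewidth 2.
One optimal decomposition is:
Bags: B1 = {1, 3, 6}  B2 = {2, 3, 6}  B3 = {2, 3, 5}  B4 = {3, 4, 5}  B5 = {0, 3, 4}
Tree: B1–B2, B2–B3, B3–B4, B4–B5

Each bag holds 3 vertices, so the decomposition has width 2, which upper-bounds the treewidth. Since 3–1–6–2–5–4–0–3 is a cycle in G, G is not acyclic. Forests are exactly the graphs of treewidth ≤ 1, so tw(G) ≥ 2. Hence tw(G) = 2 exactly.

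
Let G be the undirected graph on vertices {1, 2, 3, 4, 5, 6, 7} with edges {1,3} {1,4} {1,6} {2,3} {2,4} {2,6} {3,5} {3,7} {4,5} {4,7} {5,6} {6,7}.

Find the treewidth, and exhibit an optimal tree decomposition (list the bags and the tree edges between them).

Every bag has size at most 4, so the width is 4 − 1 = 3 and tw(G) ≤ 3. For the lower bound: the 4 vertex sets {4,7}, {1,6}, {3}, {5} are disjoint, each induces a connected subgraph, and every pair is joined by at least one edge of G. Contracting each set to a single vertex therefore yields K_{4} as a minor, and since treewidth is minor-monotone, tw(G) ≥ tw(K_{4}) = 3. Hence tw(G) = 3 exactly.

Treewidth 3.
One optimal decomposition is:
Bags: B1 = {3, 4, 6, 7}  B2 = {1, 3, 4, 6}  B3 = {3, 4, 5, 6}  B4 = {2, 3, 4, 6}
Tree: B1–B2, B2–B3, B3–B4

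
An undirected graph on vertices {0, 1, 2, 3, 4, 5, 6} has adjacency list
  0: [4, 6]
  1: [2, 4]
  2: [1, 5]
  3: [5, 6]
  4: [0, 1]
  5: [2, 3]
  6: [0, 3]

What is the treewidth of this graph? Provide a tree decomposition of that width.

Treewidth 2.
Bags: B1 = {2, 3, 5}  B2 = {1, 2, 3}  B3 = {1, 3, 4}  B4 = {0, 3, 4}  B5 = {0, 3, 6}
Tree: B1–B2, B2–B3, B3–B4, B4–B5

Each bag holds 3 vertices, so the decomposition has width 2, which upper-bounds the treewidth. Since 3–5–2–1–4–0–6–3 is a cycle in G, G is not acyclic. Forests are exactly the graphs of treewidth ≤ 1, so tw(G) ≥ 2. Therefore the treewidth is 2.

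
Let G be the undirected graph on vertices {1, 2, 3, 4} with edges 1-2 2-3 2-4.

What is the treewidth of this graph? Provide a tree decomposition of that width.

Treewidth 1.
One optimal decomposition is:
Bags: B1 = {1, 2}  B2 = {2, 3}  B3 = {2, 4}
Tree: B1–B2, B2–B3

The largest bag has 2 vertices, giving width 1; this decomposition certifies tw(G) ≤ 1. Any graph with an edge has treewidth ≥ 1, and G has the edge 2–1. Combining the bounds, tw(G) = 1.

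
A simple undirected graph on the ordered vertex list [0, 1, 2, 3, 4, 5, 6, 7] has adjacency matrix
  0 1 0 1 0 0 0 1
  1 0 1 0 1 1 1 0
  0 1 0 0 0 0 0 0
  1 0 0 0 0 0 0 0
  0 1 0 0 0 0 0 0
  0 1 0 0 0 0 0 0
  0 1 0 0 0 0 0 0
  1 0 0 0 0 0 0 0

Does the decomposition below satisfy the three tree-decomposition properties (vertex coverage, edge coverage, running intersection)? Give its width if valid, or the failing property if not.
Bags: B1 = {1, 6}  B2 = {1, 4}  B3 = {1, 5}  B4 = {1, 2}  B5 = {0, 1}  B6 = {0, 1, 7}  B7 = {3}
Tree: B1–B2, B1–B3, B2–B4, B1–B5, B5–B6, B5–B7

A tree decomposition must satisfy three properties: every vertex lies in some bag; for every edge, both endpoints lie together in some bag; and for every vertex, the bags containing it form a connected subtree. Here edge (0,3) lies in no bag, so the decomposition is invalid.

No — edge (0,3) lies in no bag.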